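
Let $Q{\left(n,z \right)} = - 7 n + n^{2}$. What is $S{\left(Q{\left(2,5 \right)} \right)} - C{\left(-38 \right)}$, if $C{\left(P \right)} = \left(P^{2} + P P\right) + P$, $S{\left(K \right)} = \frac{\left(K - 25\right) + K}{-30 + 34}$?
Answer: $- \frac{11445}{4} \approx -2861.3$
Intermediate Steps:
$Q{\left(n,z \right)} = n^{2} - 7 n$
$S{\left(K \right)} = - \frac{25}{4} + \frac{K}{2}$ ($S{\left(K \right)} = \frac{\left(-25 + K\right) + K}{4} = \left(-25 + 2 K\right) \frac{1}{4} = - \frac{25}{4} + \frac{K}{2}$)
$C{\left(P \right)} = P + 2 P^{2}$ ($C{\left(P \right)} = \left(P^{2} + P^{2}\right) + P = 2 P^{2} + P = P + 2 P^{2}$)
$S{\left(Q{\left(2,5 \right)} \right)} - C{\left(-38 \right)} = \left(- \frac{25}{4} + \frac{2 \left(-7 + 2\right)}{2}\right) - - 38 \left(1 + 2 \left(-38\right)\right) = \left(- \frac{25}{4} + \frac{2 \left(-5\right)}{2}\right) - - 38 \left(1 - 76\right) = \left(- \frac{25}{4} + \frac{1}{2} \left(-10\right)\right) - \left(-38\right) \left(-75\right) = \left(- \frac{25}{4} - 5\right) - 2850 = - \frac{45}{4} - 2850 = - \frac{11445}{4}$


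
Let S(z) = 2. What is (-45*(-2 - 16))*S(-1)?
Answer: 1620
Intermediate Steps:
(-45*(-2 - 16))*S(-1) = -45*(-2 - 16)*2 = -45*(-18)*2 = 810*2 = 1620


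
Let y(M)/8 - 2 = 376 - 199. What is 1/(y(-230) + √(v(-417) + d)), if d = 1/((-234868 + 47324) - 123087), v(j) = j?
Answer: 55602949/79639614609 - I*√10059251270942/318558458436 ≈ 0.00069818 - 9.9562e-6*I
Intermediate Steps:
d = -1/310631 (d = 1/(-187544 - 123087) = 1/(-310631) = -1/310631 ≈ -3.2193e-6)
y(M) = 1432 (y(M) = 16 + 8*(376 - 199) = 16 + 8*177 = 16 + 1416 = 1432)
1/(y(-230) + √(v(-417) + d)) = 1/(1432 + √(-417 - 1/310631)) = 1/(1432 + √(-129533128/310631)) = 1/(1432 + 2*I*√10059251270942/310631)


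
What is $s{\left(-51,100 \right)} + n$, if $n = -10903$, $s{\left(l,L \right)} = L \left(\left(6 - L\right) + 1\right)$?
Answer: $-20203$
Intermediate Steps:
$s{\left(l,L \right)} = L \left(7 - L\right)$
$s{\left(-51,100 \right)} + n = 100 \left(7 - 100\right) - 10903 = 100 \left(-93\right) - 10903 = -9300 - 10903 = -20203$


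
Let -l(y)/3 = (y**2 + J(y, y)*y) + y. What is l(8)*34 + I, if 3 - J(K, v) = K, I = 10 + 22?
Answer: -3232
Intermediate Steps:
I = 32
J(K, v) = 3 - K
l(y) = -3*y - 3*y**2 - 3*y*(3 - y) (l(y) = -3*((y**2 + (3 - y)*y) + y) = -3*((y**2 + y*(3 - y)) + y) = -3*(y + y**2 + y*(3 - y)) = -3*y - 3*y**2 - 3*y*(3 - y))
l(8)*34 + I = -12*8*34 + 32 = -96*34 + 32 = -3264 + 32 = -3232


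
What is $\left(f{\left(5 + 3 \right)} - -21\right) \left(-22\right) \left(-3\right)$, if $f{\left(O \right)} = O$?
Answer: $1914$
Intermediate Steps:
$\left(f{\left(5 + 3 \right)} - -21\right) \left(-22\right) \left(-3\right) = \left(\left(5 + 3\right) - -21\right) \left(-22\right) \left(-3\right) = \left(8 + 21\right) \left(-22\right) \left(-3\right) = 29 \left(-22\right) \left(-3\right) = \left(-638\right) \left(-3\right) = 1914$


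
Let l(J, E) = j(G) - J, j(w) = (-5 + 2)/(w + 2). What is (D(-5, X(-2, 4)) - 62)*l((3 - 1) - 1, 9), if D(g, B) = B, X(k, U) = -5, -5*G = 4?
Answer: 469/2 ≈ 234.50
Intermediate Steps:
G = -4/5 (G = -1/5*4 = -4/5 ≈ -0.80000)
j(w) = -3/(2 + w)
l(J, E) = -5/2 - J (l(J, E) = -3/(2 - 4/5) - J = -3/6/5 - J = -3*5/6 - J = -5/2 - J)
(D(-5, X(-2, 4)) - 62)*l((3 - 1) - 1, 9) = (-5 - 62)*(-5/2 - ((3 - 1) - 1)) = -67*(-5/2 - (2 - 1)) = -67*(-5/2 - 1*1) = -67*(-5/2 - 1) = -67*(-7/2) = 469/2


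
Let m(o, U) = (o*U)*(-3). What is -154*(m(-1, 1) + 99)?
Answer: -15708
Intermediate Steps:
m(o, U) = -3*U*o (m(o, U) = (U*o)*(-3) = -3*U*o)
-154*(m(-1, 1) + 99) = -154*(-3*1*(-1) + 99) = -154*(3 + 99) = -154*102 = -15708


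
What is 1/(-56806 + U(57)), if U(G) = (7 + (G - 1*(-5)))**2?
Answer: -1/52045 ≈ -1.9214e-5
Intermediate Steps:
U(G) = (12 + G)**2 (U(G) = (7 + (G + 5))**2 = (7 + (5 + G))**2 = (12 + G)**2)
1/(-56806 + U(57)) = 1/(-56806 + (12 + 57)**2) = 1/(-56806 + 69**2) = 1/(-56806 + 4761) = 1/(-52045) = -1/52045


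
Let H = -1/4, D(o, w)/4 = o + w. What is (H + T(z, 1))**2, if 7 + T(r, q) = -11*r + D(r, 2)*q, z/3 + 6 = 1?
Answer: 178929/16 ≈ 11183.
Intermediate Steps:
z = -15 (z = -18 + 3*1 = -18 + 3 = -15)
D(o, w) = 4*o + 4*w (D(o, w) = 4*(o + w) = 4*o + 4*w)
H = -1/4 (H = (1/4)*(-1) = -1/4 ≈ -0.25000)
T(r, q) = -7 - 11*r + q*(8 + 4*r) (T(r, q) = -7 + (-11*r + (4*r + 4*2)*q) = -7 + (-11*r + (4*r + 8)*q) = -7 + (-11*r + (8 + 4*r)*q) = -7 + (-11*r + q*(8 + 4*r)) = -7 - 11*r + q*(8 + 4*r))
(H + T(z, 1))**2 = (-1/4 + (-7 - 11*(-15) + 4*1*(2 - 15)))**2 = (-1/4 + (-7 + 165 + 4*1*(-13)))**2 = (-1/4 + (-7 + 165 - 52))**2 = (-1/4 + 106)**2 = (423/4)**2 = 178929/16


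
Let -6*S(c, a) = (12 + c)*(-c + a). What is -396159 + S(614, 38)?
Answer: -336063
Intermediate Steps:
S(c, a) = -(12 + c)*(a - c)/6 (S(c, a) = -(12 + c)*(-c + a)/6 = -(12 + c)*(a - c)/6)
-396159 + S(614, 38) = -396159 + (-2*38 + 2*614 + (⅙)*614² - ⅙*38*614) = -396159 + (-76 + 1228 + (⅙)*376996 - 11666/3) = -396159 + (-76 + 1228 + 188498/3 - 11666/3) = -396159 + 60096 = -336063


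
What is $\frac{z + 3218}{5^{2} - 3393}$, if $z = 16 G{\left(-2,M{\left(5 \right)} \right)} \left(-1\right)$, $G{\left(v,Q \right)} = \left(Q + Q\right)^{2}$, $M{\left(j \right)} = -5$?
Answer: $- \frac{809}{1684} \approx -0.4804$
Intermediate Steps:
$G{\left(v,Q \right)} = 4 Q^{2}$ ($G{\left(v,Q \right)} = \left(2 Q\right)^{2} = 4 Q^{2}$)
$z = -1600$ ($z = 16 \cdot 4 \left(-5\right)^{2} \left(-1\right) = 16 \cdot 4 \cdot 25 \left(-1\right) = 16 \cdot 100 \left(-1\right) = 1600 \left(-1\right) = -1600$)
$\frac{z + 3218}{5^{2} - 3393} = \frac{-1600 + 3218}{5^{2} - 3393} = \frac{1618}{25 - 3393} = \frac{1618}{-3368} = 1618 \left(- \frac{1}{3368}\right) = - \frac{809}{1684}$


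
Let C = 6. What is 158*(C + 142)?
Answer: 23384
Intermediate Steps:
158*(C + 142) = 158*(6 + 142) = 158*148 = 23384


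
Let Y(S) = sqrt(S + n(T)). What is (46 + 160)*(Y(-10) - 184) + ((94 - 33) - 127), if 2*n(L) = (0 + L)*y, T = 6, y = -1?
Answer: -37970 + 206*I*sqrt(13) ≈ -37970.0 + 742.74*I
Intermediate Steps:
n(L) = -L/2 (n(L) = ((0 + L)*(-1))/2 = (L*(-1))/2 = (-L)/2 = -L/2)
Y(S) = sqrt(-3 + S) (Y(S) = sqrt(S - 1/2*6) = sqrt(S - 3) = sqrt(-3 + S))
(46 + 160)*(Y(-10) - 184) + ((94 - 33) - 127) = (46 + 160)*(sqrt(-3 - 10) - 184) + ((94 - 33) - 127) = 206*(sqrt(-13) - 184) + (61 - 127) = 206*(I*sqrt(13) - 184) - 66 = 206*(-184 + I*sqrt(13)) - 66 = (-37904 + 206*I*sqrt(13)) - 66 = -37970 + 206*I*sqrt(13)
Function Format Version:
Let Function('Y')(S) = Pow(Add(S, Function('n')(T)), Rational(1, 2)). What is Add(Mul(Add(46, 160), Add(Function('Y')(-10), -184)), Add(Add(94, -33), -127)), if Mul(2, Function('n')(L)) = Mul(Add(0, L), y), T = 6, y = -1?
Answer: Add(-37970, Mul(206, I, Pow(13, Rational(1, 2)))) ≈ Add(-37970., Mul(742.74, I))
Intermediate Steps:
Function('n')(L) = Mul(Rational(-1, 2), L) (Function('n')(L) = Mul(Rational(1, 2), Mul(Add(0, L), -1)) = Mul(Rational(1, 2), Mul(L, -1)) = Mul(Rational(1, 2), Mul(-1, L)) = Mul(Rational(-1, 2), L))
Function('Y')(S) = Pow(Add(-3, S), Rational(1, 2)) (Function('Y')(S) = Pow(Add(S, Mul(Rational(-1, 2), 6)), Rational(1, 2)) = Pow(Add(S, -3), Rational(1, 2)) = Pow(Add(-3, S), Rational(1, 2)))
Add(Mul(Add(46, 160), Add(Function('Y')(-10), -184)), Add(Add(94, -33), -127)) = Add(Mul(Add(46, 160), Add(Pow(Add(-3, -10), Rational(1, 2)), -184)), Add(Add(94, -33), -127)) = Add(Mul(206, Add(Pow(-13, Rational(1, 2)), -184)), Add(61, -127)) = Add(Mul(206, Add(Mul(I, Pow(13, Rational(1, 2))), -184)), -66) = Add(Mul(206, Add(-184, Mul(I, Pow(13, Rational(1, 2))))), -66) = Add(Add(-37904, Mul(206, I, Pow(13, Rational(1, 2)))), -66) = Add(-37970, Mul(206, I, Pow(13, Rational(1, 2))))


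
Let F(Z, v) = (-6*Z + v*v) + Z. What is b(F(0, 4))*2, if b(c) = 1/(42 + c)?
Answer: 1/29 ≈ 0.034483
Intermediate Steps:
F(Z, v) = v**2 - 5*Z (F(Z, v) = (-6*Z + v**2) + Z = (v**2 - 6*Z) + Z = v**2 - 5*Z)
b(F(0, 4))*2 = 2/(42 + (4**2 - 5*0)) = 2/(42 + (16 + 0)) = 2/(42 + 16) = 2/58 = (1/58)*2 = 1/29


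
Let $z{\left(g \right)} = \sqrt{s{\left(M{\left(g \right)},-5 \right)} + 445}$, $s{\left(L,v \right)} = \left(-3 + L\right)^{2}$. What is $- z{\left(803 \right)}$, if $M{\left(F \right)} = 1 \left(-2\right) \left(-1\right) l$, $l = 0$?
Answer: $- \sqrt{454} \approx -21.307$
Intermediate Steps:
$M{\left(F \right)} = 0$ ($M{\left(F \right)} = 1 \left(-2\right) \left(-1\right) 0 = \left(-2\right) \left(-1\right) 0 = 2 \cdot 0 = 0$)
$z{\left(g \right)} = \sqrt{454}$ ($z{\left(g \right)} = \sqrt{\left(-3 + 0\right)^{2} + 445} = \sqrt{\left(-3\right)^{2} + 445} = \sqrt{9 + 445} = \sqrt{454}$)
$- z{\left(803 \right)} = - \sqrt{454}$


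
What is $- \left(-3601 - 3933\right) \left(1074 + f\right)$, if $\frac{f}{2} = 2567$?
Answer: $46771072$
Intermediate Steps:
$f = 5134$ ($f = 2 \cdot 2567 = 5134$)
$- \left(-3601 - 3933\right) \left(1074 + f\right) = - \left(-3601 - 3933\right) \left(1074 + 5134\right) = - \left(-7534\right) 6208 = \left(-1\right) \left(-46771072\right) = 46771072$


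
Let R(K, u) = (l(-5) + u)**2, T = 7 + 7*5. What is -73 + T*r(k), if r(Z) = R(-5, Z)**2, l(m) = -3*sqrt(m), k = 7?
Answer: -369841 - 14112*I*sqrt(5) ≈ -3.6984e+5 - 31555.0*I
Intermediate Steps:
T = 42 (T = 7 + 35 = 42)
R(K, u) = (u - 3*I*sqrt(5))**2 (R(K, u) = (-3*I*sqrt(5) + u)**2 = (u - 3*I*sqrt(5))**2)
r(Z) = (Z - 3*I*sqrt(5))**4 (r(Z) = ((Z - 3*I*sqrt(5))**2)**2 = (Z - 3*I*sqrt(5))**4)
-73 + T*r(k) = -73 + 42*(7 - 3*I*sqrt(5))**4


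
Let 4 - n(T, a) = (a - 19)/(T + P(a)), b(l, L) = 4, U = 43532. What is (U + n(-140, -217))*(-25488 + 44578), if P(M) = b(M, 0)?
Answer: 14128174925/17 ≈ 8.3107e+8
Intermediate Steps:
P(M) = 4
n(T, a) = 4 - (-19 + a)/(4 + T) (n(T, a) = 4 - (a - 19)/(T + 4) = 4 - (-19 + a)/(4 + T))
(U + n(-140, -217))*(-25488 + 44578) = (43532 + (35 - 1*(-217) + 4*(-140))/(4 - 140))*(-25488 + 44578) = (43532 + (35 + 217 - 560)/(-136))*19090 = (43532 - 1/136*(-308))*19090 = (43532 + 77/34)*19090 = (1480165/34)*19090 = 14128174925/17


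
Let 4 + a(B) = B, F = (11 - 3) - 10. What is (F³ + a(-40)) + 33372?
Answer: 33320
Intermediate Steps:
F = -2 (F = 8 - 10 = -2)
a(B) = -4 + B
(F³ + a(-40)) + 33372 = ((-2)³ + (-4 - 40)) + 33372 = (-8 - 44) + 33372 = -52 + 33372 = 33320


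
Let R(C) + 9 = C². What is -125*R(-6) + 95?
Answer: -3280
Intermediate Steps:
R(C) = -9 + C²
-125*R(-6) + 95 = -125*(-9 + (-6)²) + 95 = -125*(-9 + 36) + 95 = -125*27 + 95 = -3375 + 95 = -3280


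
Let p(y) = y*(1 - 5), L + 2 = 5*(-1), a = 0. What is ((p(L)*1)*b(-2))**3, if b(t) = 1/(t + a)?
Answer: -2744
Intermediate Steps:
b(t) = 1/t (b(t) = 1/(t + 0) = 1/t)
L = -7 (L = -2 + 5*(-1) = -2 - 5 = -7)
p(y) = -4*y (p(y) = y*(-4) = -4*y)
((p(L)*1)*b(-2))**3 = ((-4*(-7)*1)/(-2))**3 = ((28*1)*(-1/2))**3 = (28*(-1/2))**3 = (-14)**3 = -2744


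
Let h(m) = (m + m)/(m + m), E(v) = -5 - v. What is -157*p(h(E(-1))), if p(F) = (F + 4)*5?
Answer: -3925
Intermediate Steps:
h(m) = 1 (h(m) = (2*m)/((2*m)) = (2*m)*(1/(2*m)) = 1)
p(F) = 20 + 5*F (p(F) = (4 + F)*5 = 20 + 5*F)
-157*p(h(E(-1))) = -157*(20 + 5*1) = -157*(20 + 5) = -157*25 = -3925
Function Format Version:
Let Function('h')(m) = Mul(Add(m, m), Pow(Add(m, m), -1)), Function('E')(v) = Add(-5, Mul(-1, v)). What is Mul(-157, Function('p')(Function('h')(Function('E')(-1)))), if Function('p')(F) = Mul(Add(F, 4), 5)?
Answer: -3925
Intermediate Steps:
Function('h')(m) = 1 (Function('h')(m) = Mul(Mul(2, m), Pow(Mul(2, m), -1)) = Mul(Mul(2, m), Mul(Rational(1, 2), Pow(m, -1))) = 1)
Function('p')(F) = Add(20, Mul(5, F)) (Function('p')(F) = Mul(Add(4, F), 5) = Add(20, Mul(5, F)))
Mul(-157, Function('p')(Function('h')(Function('E')(-1)))) = Mul(-157, Add(20, Mul(5, 1))) = Mul(-157, Add(20, 5)) = Mul(-157, 25) = -3925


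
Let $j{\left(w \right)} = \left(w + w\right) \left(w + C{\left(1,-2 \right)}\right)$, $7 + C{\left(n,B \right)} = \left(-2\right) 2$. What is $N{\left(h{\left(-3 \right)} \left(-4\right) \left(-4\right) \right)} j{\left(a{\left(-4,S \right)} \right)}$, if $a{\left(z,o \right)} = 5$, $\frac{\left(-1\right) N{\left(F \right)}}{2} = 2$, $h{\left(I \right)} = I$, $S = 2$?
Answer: $240$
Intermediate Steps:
$C{\left(n,B \right)} = -11$ ($C{\left(n,B \right)} = -7 - 4 = -11$)
$N{\left(F \right)} = -4$ ($N{\left(F \right)} = \left(-2\right) 2 = -4$)
$j{\left(w \right)} = 2 w \left(-11 + w\right)$ ($j{\left(w \right)} = \left(w + w\right) \left(w - 11\right) = 2 w \left(-11 + w\right)$)
$N{\left(h{\left(-3 \right)} \left(-4\right) \left(-4\right) \right)} j{\left(a{\left(-4,S \right)} \right)} = - 4 \cdot 2 \cdot 5 \left(-11 + 5\right) = - 4 \cdot 2 \cdot 5 \left(-6\right) = \left(-4\right) \left(-60\right) = 240$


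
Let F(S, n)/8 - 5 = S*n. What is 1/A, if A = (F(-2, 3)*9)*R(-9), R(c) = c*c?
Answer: -1/5832 ≈ -0.00017147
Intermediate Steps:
F(S, n) = 40 + 8*S*n (F(S, n) = 40 + 8*(S*n) = 40 + 8*S*n)
R(c) = c²
A = -5832 (A = ((40 + 8*(-2)*3)*9)*(-9)² = ((40 - 48)*9)*81 = -8*9*81 = -72*81 = -5832)
1/A = 1/(-5832) = -1/5832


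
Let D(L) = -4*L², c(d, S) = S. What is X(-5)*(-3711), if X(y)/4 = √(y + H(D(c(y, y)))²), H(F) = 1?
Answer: -29688*I ≈ -29688.0*I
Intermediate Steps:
X(y) = 4*√(1 + y) (X(y) = 4*√(y + 1²) = 4*√(y + 1) = 4*√(1 + y))
X(-5)*(-3711) = (4*√(1 - 5))*(-3711) = (4*√(-4))*(-3711) = (4*(2*I))*(-3711) = (8*I)*(-3711) = -29688*I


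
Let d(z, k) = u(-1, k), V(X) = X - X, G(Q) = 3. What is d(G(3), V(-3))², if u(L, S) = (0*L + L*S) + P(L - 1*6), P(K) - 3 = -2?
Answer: 1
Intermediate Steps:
P(K) = 1 (P(K) = 3 - 2 = 1)
V(X) = 0
u(L, S) = 1 + L*S (u(L, S) = (0*L + L*S) + 1 = (0 + L*S) + 1 = L*S + 1 = 1 + L*S)
d(z, k) = 1 - k
d(G(3), V(-3))² = (1 - 1*0)² = (1 + 0)² = 1² = 1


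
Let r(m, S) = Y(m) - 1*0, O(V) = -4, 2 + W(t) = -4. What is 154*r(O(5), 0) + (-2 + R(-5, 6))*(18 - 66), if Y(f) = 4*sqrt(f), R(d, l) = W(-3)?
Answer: 384 + 1232*I ≈ 384.0 + 1232.0*I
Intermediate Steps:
W(t) = -6 (W(t) = -2 - 4 = -6)
R(d, l) = -6
r(m, S) = 4*sqrt(m) (r(m, S) = 4*sqrt(m) - 1*0 = 4*sqrt(m) + 0 = 4*sqrt(m))
154*r(O(5), 0) + (-2 + R(-5, 6))*(18 - 66) = 154*(4*sqrt(-4)) + (-2 - 6)*(18 - 66) = 154*(4*(2*I)) - 8*(-48) = 154*(8*I) + 384 = 1232*I + 384 = 384 + 1232*I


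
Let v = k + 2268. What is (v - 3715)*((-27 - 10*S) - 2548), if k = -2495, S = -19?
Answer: 9401670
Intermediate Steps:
v = -227 (v = -2495 + 2268 = -227)
(v - 3715)*((-27 - 10*S) - 2548) = (-227 - 3715)*((-27 - 10*(-19)) - 2548) = -3942*((-27 + 190) - 2548) = -3942*(163 - 2548) = -3942*(-2385) = 9401670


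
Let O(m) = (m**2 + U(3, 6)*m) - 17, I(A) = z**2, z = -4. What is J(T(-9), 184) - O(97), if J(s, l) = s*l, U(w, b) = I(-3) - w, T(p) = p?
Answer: -12309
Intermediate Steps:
I(A) = 16 (I(A) = (-4)**2 = 16)
U(w, b) = 16 - w
J(s, l) = l*s
O(m) = -17 + m**2 + 13*m (O(m) = (m**2 + (16 - 1*3)*m) - 17 = (m**2 + (16 - 3)*m) - 17 = (m**2 + 13*m) - 17 = -17 + m**2 + 13*m)
J(T(-9), 184) - O(97) = 184*(-9) - (-17 + 97**2 + 13*97) = -1656 - (-17 + 9409 + 1261) = -1656 - 1*10653 = -1656 - 10653 = -12309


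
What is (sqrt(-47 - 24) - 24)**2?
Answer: (24 - I*sqrt(71))**2 ≈ 505.0 - 404.46*I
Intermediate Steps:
(sqrt(-47 - 24) - 24)**2 = (sqrt(-71) - 24)**2 = (I*sqrt(71) - 24)**2 = (-24 + I*sqrt(71))**2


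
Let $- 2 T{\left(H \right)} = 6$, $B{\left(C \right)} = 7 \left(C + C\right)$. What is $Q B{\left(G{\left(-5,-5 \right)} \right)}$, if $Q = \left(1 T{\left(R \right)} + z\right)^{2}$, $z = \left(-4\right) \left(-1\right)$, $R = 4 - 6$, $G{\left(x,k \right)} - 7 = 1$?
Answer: $112$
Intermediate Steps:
$G{\left(x,k \right)} = 8$ ($G{\left(x,k \right)} = 7 + 1 = 8$)
$R = -2$ ($R = 4 - 6 = -2$)
$B{\left(C \right)} = 14 C$ ($B{\left(C \right)} = 7 \cdot 2 C = 14 C$)
$T{\left(H \right)} = -3$ ($T{\left(H \right)} = \left(- \frac{1}{2}\right) 6 = -3$)
$z = 4$
$Q = 1$ ($Q = \left(1 \left(-3\right) + 4\right)^{2} = \left(-3 + 4\right)^{2} = 1^{2} = 1$)
$Q B{\left(G{\left(-5,-5 \right)} \right)} = 1 \cdot 14 \cdot 8 = 1 \cdot 112 = 112$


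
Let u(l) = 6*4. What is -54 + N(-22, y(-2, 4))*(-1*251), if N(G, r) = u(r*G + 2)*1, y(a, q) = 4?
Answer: -6078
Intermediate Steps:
u(l) = 24
N(G, r) = 24 (N(G, r) = 24*1 = 24)
-54 + N(-22, y(-2, 4))*(-1*251) = -54 + 24*(-1*251) = -54 + 24*(-251) = -54 - 6024 = -6078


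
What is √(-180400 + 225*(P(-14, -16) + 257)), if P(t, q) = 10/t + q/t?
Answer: 5*I*√240058/7 ≈ 349.97*I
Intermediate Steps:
√(-180400 + 225*(P(-14, -16) + 257)) = √(-180400 + 225*((10 - 16)/(-14) + 257)) = √(-180400 + 225*(-1/14*(-6) + 257)) = √(-180400 + 225*(3/7 + 257)) = √(-180400 + 225*(1802/7)) = √(-180400 + 405450/7) = √(-857350/7) = 5*I*√240058/7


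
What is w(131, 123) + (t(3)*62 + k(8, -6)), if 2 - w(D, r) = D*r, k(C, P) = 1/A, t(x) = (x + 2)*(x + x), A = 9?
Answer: -128258/9 ≈ -14251.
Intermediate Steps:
t(x) = 2*x*(2 + x) (t(x) = (2 + x)*(2*x) = 2*x*(2 + x))
k(C, P) = 1/9
w(D, r) = 2 - D*r
w(131, 123) + (t(3)*62 + k(8, -6)) = (2 - 1*131*123) + ((2*3*(2 + 3))*62 + 1/9) = (2 - 16113) + ((2*3*5)*62 + 1/9) = -16111 + (30*62 + 1/9) = -16111 + (1860 + 1/9) = -16111 + 16741/9 = -128258/9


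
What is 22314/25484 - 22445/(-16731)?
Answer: 472661957/213186402 ≈ 2.2171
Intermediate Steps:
22314/25484 - 22445/(-16731) = 22314*(1/25484) - 22445*(-1/16731) = 11157/12742 + 22445/16731 = 472661957/213186402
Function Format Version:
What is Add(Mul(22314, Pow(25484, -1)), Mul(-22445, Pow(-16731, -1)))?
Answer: Rational(472661957, 213186402) ≈ 2.2171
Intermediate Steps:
Add(Mul(22314, Pow(25484, -1)), Mul(-22445, Pow(-16731, -1))) = Add(Mul(22314, Rational(1, 25484)), Mul(-22445, Rational(-1, 16731))) = Add(Rational(11157, 12742), Rational(22445, 16731)) = Rational(472661957, 213186402)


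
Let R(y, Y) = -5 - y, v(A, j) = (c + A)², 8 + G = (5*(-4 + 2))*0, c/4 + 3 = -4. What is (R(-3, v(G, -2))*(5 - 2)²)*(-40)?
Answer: 720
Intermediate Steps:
c = -28 (c = -12 + 4*(-4) = -12 - 16 = -28)
G = -8 (G = -8 + (5*(-4 + 2))*0 = -8 + (5*(-2))*0 = -8 - 10*0 = -8 + 0 = -8)
v(A, j) = (-28 + A)²
(R(-3, v(G, -2))*(5 - 2)²)*(-40) = ((-5 - 1*(-3))*(5 - 2)²)*(-40) = ((-5 + 3)*3²)*(-40) = -2*9*(-40) = -18*(-40) = 720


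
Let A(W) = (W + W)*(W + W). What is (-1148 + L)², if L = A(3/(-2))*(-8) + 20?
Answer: 1440000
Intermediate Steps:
A(W) = 4*W² (A(W) = (2*W)*(2*W) = 4*W²)
L = -52 (L = (4*(3/(-2))²)*(-8) + 20 = (4*(3*(-½))²)*(-8) + 20 = (4*(-3/2)²)*(-8) + 20 = (4*(9/4))*(-8) + 20 = 9*(-8) + 20 = -72 + 20 = -52)
(-1148 + L)² = (-1148 - 52)² = (-1200)² = 1440000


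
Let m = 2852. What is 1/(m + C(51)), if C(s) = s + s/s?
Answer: 1/2904 ≈ 0.00034435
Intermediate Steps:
C(s) = 1 + s (C(s) = s + 1 = 1 + s)
1/(m + C(51)) = 1/(2852 + (1 + 51)) = 1/(2852 + 52) = 1/2904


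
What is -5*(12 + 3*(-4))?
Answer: 0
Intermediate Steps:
-5*(12 + 3*(-4)) = -5*(12 - 12) = -5*0 = 0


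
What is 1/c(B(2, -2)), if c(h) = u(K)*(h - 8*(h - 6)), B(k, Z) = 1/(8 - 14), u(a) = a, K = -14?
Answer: -3/2065 ≈ -0.0014528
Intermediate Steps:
B(k, Z) = -⅙ (B(k, Z) = 1/(-6) = -⅙)
c(h) = -672 + 98*h (c(h) = -14*(h - 8*(h - 6)) = -14*(h - 8*(-6 + h)) = -14*(h + (48 - 8*h)) = -14*(48 - 7*h) = -672 + 98*h)
1/c(B(2, -2)) = 1/(-672 + 98*(-⅙)) = 1/(-672 - 49/3) = 1/(-2065/3) = -3/2065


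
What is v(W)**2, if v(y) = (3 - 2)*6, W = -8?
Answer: 36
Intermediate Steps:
v(y) = 6 (v(y) = 1*6 = 6)
v(W)**2 = 6**2 = 36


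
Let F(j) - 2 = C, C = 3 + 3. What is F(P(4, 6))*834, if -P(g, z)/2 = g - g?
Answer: 6672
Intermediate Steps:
C = 6
P(g, z) = 0 (P(g, z) = -2*(g - g) = -2*0 = 0)
F(j) = 8 (F(j) = 2 + 6 = 8)
F(P(4, 6))*834 = 8*834 = 6672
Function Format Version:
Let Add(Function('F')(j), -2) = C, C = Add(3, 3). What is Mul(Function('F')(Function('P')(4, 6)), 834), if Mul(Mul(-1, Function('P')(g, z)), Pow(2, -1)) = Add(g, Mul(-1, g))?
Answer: 6672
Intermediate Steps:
C = 6
Function('P')(g, z) = 0 (Function('P')(g, z) = Mul(-2, Add(g, Mul(-1, g))) = Mul(-2, 0) = 0)
Function('F')(j) = 8 (Function('F')(j) = Add(2, 6) = 8)
Mul(Function('F')(Function('P')(4, 6)), 834) = Mul(8, 834) = 6672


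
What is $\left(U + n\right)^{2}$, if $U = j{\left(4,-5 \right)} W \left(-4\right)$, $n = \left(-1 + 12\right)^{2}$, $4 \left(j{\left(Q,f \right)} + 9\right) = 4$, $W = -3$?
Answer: $625$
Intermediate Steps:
$j{\left(Q,f \right)} = -8$ ($j{\left(Q,f \right)} = -9 + \frac{1}{4} \cdot 4 = -9 + 1 = -8$)
$n = 121$ ($n = 11^{2} = 121$)
$U = -96$ ($U = \left(-8\right) \left(-3\right) \left(-4\right) = 24 \left(-4\right) = -96$)
$\left(U + n\right)^{2} = \left(-96 + 121\right)^{2} = 25^{2} = 625$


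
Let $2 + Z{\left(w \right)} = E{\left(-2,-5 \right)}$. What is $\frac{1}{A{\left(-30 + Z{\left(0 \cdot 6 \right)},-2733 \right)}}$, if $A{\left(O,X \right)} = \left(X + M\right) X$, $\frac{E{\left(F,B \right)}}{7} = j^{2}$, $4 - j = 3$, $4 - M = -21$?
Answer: $\frac{1}{7400964} \approx 1.3512 \cdot 10^{-7}$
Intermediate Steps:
$M = 25$ ($M = 4 - -21 = 4 + 21 = 25$)
$j = 1$ ($j = 4 - 3 = 1$)
$E{\left(F,B \right)} = 7$ ($E{\left(F,B \right)} = 7 \cdot 1^{2} = 7 \cdot 1 = 7$)
$Z{\left(w \right)} = 5$ ($Z{\left(w \right)} = -2 + 7 = 5$)
$A{\left(O,X \right)} = X \left(25 + X\right)$ ($A{\left(O,X \right)} = \left(X + 25\right) X = \left(25 + X\right) X = X \left(25 + X\right)$)
$\frac{1}{A{\left(-30 + Z{\left(0 \cdot 6 \right)},-2733 \right)}} = \frac{1}{\left(-2733\right) \left(25 - 2733\right)} = \frac{1}{\left(-2733\right) \left(-2708\right)} = \frac{1}{7400964}$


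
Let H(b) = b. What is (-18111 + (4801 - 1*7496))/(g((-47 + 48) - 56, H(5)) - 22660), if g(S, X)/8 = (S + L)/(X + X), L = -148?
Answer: 52015/57056 ≈ 0.91165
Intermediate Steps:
g(S, X) = 4*(-148 + S)/X (g(S, X) = 8*((S - 148)/(X + X)) = 8*((-148 + S)/((2*X))) = 8*((-148 + S)*(1/(2*X))) = 8*((-148 + S)/(2*X)) = 4*(-148 + S)/X)
(-18111 + (4801 - 1*7496))/(g((-47 + 48) - 56, H(5)) - 22660) = (-18111 + (4801 - 1*7496))/(4*(-148 + ((-47 + 48) - 56))/5 - 22660) = (-18111 + (4801 - 7496))/(4*(⅕)*(-148 + (1 - 56)) - 22660) = (-18111 - 2695)/(4*(⅕)*(-148 - 55) - 22660) = -20806/(4*(⅕)*(-203) - 22660) = -20806/(-812/5 - 22660) = -20806/(-114112/5) = -20806*(-5/114112) = 52015/57056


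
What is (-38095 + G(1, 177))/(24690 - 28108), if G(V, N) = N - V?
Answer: 37919/3418 ≈ 11.094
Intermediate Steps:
(-38095 + G(1, 177))/(24690 - 28108) = (-38095 + (177 - 1*1))/(24690 - 28108) = (-38095 + (177 - 1))/(-3418) = (-38095 + 176)*(-1/3418) = -37919*(-1/3418) = 37919/3418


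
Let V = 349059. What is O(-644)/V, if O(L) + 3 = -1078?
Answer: -1081/349059 ≈ -0.0030969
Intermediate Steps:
O(L) = -1081 (O(L) = -3 - 1078 = -1081)
O(-644)/V = -1081/349059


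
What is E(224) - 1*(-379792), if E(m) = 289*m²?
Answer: 14880656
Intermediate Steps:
E(224) - 1*(-379792) = 289*224² - 1*(-379792) = 289*50176 + 379792 = 14500864 + 379792 = 14880656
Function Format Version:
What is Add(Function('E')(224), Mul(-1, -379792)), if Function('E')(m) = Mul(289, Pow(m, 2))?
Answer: 14880656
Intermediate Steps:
Add(Function('E')(224), Mul(-1, -379792)) = Add(Mul(289, Pow(224, 2)), Mul(-1, -379792)) = Add(Mul(289, 50176), 379792) = Add(14500864, 379792) = 14880656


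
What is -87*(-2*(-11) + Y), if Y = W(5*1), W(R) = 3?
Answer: -2175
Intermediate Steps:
Y = 3
-87*(-2*(-11) + Y) = -87*(-2*(-11) + 3) = -87*(22 + 3) = -87*25 = -2175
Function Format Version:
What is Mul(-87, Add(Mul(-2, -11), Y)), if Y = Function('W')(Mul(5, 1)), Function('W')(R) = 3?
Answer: -2175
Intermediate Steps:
Y = 3
Mul(-87, Add(Mul(-2, -11), Y)) = Mul(-87, Add(Mul(-2, -11), 3)) = Mul(-87, Add(22, 3)) = Mul(-87, 25) = -2175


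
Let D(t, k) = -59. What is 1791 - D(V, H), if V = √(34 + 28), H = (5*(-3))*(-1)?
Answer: 1850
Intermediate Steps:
H = 15 (H = -15*(-1) = 15)
V = √62 ≈ 7.8740
1791 - D(V, H) = 1791 - 1*(-59) = 1791 + 59 = 1850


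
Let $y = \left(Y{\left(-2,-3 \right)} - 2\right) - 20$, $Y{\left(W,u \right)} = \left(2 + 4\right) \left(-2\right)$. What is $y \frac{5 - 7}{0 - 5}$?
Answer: $- \frac{68}{5} \approx -13.6$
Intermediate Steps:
$Y{\left(W,u \right)} = -12$ ($Y{\left(W,u \right)} = 6 \left(-2\right) = -12$)
$y = -34$ ($y = \left(-12 - 2\right) - 20 = -14 - 20 = -34$)
$y \frac{5 - 7}{0 - 5} = - 34 \frac{5 - 7}{0 - 5} = - 34 \left(- \frac{2}{-5}\right) = - 34 \left(\left(-2\right) \left(- \frac{1}{5}\right)\right) = \left(-34\right) \frac{2}{5} = - \frac{68}{5}$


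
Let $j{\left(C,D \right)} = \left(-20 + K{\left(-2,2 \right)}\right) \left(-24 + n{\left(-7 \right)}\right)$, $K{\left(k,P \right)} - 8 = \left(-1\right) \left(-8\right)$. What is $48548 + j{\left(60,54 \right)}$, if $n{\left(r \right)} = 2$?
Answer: $48636$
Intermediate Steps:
$K{\left(k,P \right)} = 16$ ($K{\left(k,P \right)} = 8 - -8 = 8 + 8 = 16$)
$j{\left(C,D \right)} = 88$ ($j{\left(C,D \right)} = \left(-20 + 16\right) \left(-24 + 2\right) = \left(-4\right) \left(-22\right) = 88$)
$48548 + j{\left(60,54 \right)} = 48548 + 88 = 48636$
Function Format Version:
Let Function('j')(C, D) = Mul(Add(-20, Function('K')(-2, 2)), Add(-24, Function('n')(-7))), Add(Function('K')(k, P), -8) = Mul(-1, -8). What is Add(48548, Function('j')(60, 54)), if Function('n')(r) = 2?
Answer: 48636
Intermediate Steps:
Function('K')(k, P) = 16 (Function('K')(k, P) = Add(8, Mul(-1, -8)) = Add(8, 8) = 16)
Function('j')(C, D) = 88 (Function('j')(C, D) = Mul(Add(-20, 16), Add(-24, 2)) = Mul(-4, -22) = 88)
Add(48548, Function('j')(60, 54)) = Add(48548, 88) = 48636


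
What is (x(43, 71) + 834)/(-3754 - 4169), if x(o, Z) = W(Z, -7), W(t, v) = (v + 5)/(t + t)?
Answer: -59213/562533 ≈ -0.10526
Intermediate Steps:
W(t, v) = (5 + v)/(2*t) (W(t, v) = (5 + v)/((2*t)) = (5 + v)*(1/(2*t)) = (5 + v)/(2*t))
x(o, Z) = -1/Z (x(o, Z) = (5 - 7)/(2*Z) = (1/2)*(-2)/Z = -1/Z)
(x(43, 71) + 834)/(-3754 - 4169) = (-1/71 + 834)/(-3754 - 4169) = (-1*1/71 + 834)/(-7923) = (-1/71 + 834)*(-1/7923) = (59213/71)*(-1/7923) = -59213/562533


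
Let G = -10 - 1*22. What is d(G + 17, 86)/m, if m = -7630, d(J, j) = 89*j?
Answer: -3827/3815 ≈ -1.0031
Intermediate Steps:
G = -32 (G = -10 - 22 = -32)
d(G + 17, 86)/m = (89*86)/(-7630) = 7654*(-1/7630) = -3827/3815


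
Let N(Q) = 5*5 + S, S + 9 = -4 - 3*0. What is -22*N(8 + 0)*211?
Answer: -55704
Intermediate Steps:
S = -13 (S = -9 + (-4 - 3*0) = -9 + (-4 - 1*0) = -9 + (-4 + 0) = -9 - 4 = -13)
N(Q) = 12 (N(Q) = 5*5 - 13 = 25 - 13 = 12)
-22*N(8 + 0)*211 = -22*12*211 = -264*211 = -55704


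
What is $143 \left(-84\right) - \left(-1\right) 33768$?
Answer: $21756$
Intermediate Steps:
$143 \left(-84\right) - \left(-1\right) 33768 = -12012 - -33768 = -12012 + 33768 = 21756$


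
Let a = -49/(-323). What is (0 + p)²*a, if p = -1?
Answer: 49/323 ≈ 0.15170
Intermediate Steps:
a = 49/323 (a = -49*(-1/323) = 49/323 ≈ 0.15170)
(0 + p)²*a = (0 - 1)²*(49/323) = (-1)²*(49/323) = 1*(49/323) = 49/323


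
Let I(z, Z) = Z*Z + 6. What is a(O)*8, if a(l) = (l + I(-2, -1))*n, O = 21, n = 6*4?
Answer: 5376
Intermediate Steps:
I(z, Z) = 6 + Z**2 (I(z, Z) = Z**2 + 6 = 6 + Z**2)
n = 24
a(l) = 168 + 24*l (a(l) = (l + (6 + (-1)**2))*24 = (l + (6 + 1))*24 = (l + 7)*24 = (7 + l)*24 = 168 + 24*l)
a(O)*8 = (168 + 24*21)*8 = (168 + 504)*8 = 672*8 = 5376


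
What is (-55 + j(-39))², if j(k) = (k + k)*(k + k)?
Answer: 36348841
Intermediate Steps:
j(k) = 4*k² (j(k) = (2*k)*(2*k) = 4*k²)
(-55 + j(-39))² = (-55 + 4*(-39)²)² = (-55 + 4*1521)² = (-55 + 6084)² = 6029² = 36348841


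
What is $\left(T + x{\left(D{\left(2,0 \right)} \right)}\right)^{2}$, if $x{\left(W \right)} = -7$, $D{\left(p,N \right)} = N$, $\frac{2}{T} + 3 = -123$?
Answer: $\frac{195364}{3969} \approx 49.222$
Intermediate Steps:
$T = - \frac{1}{63}$ ($T = \frac{2}{-3 - 123} = \frac{2}{-126} = 2 \left(- \frac{1}{126}\right) = - \frac{1}{63} \approx -0.015873$)
$\left(T + x{\left(D{\left(2,0 \right)} \right)}\right)^{2} = \left(- \frac{1}{63} - 7\right)^{2} = \left(- \frac{442}{63}\right)^{2} = \frac{195364}{3969}$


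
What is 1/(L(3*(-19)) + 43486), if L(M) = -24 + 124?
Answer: 1/43586 ≈ 2.2943e-5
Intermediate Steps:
L(M) = 100
1/(L(3*(-19)) + 43486) = 1/(100 + 43486) = 1/43586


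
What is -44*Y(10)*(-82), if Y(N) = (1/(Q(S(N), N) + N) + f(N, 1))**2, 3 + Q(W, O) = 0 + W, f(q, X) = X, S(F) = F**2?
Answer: 42083712/11449 ≈ 3675.8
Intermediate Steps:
Q(W, O) = -3 + W (Q(W, O) = -3 + (0 + W) = -3 + W)
Y(N) = (1 + 1/(-3 + N + N**2))**2 (Y(N) = (1/((-3 + N**2) + N) + 1)**2 = (1/(-3 + N + N**2) + 1)**2 = (1 + 1/(-3 + N + N**2))**2)
-44*Y(10)*(-82) = -44*(-2 + 10 + 10**2)**2/(-3 + 10 + 10**2)**2*(-82) = -44*(-2 + 10 + 100)**2/(-3 + 10 + 100)**2*(-82) = -44*108**2/107**2*(-82) = -44*11664/11449*(-82) = -513216/11449*(-82) = 42083712/11449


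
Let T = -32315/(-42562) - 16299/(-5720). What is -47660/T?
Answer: -446271082400/33790763 ≈ -13207.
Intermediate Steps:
T = 33790763/9363640 (T = -32315*(-1/42562) - 16299*(-1/5720) = 32315/42562 + 16299/5720 = 33790763/9363640 ≈ 3.6087)
-47660/T = -47660/33790763/9363640 = -47660*9363640/33790763 = -446271082400/33790763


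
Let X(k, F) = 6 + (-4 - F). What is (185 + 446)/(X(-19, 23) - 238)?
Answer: -631/259 ≈ -2.4363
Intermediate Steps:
X(k, F) = 2 - F
(185 + 446)/(X(-19, 23) - 238) = (185 + 446)/((2 - 1*23) - 238) = 631/((2 - 23) - 238) = 631/(-21 - 238) = 631/(-259) = 631*(-1/259) = -631/259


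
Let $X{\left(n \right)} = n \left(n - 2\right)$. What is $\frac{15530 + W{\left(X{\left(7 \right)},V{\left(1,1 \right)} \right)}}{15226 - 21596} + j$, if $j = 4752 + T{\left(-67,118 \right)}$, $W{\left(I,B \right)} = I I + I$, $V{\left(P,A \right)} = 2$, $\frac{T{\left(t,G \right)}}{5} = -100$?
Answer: $\frac{2706845}{637} \approx 4249.4$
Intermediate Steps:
$T{\left(t,G \right)} = -500$ ($T{\left(t,G \right)} = 5 \left(-100\right) = -500$)
$X{\left(n \right)} = n \left(-2 + n\right)$
$W{\left(I,B \right)} = I + I^{2}$ ($W{\left(I,B \right)} = I^{2} + I = I + I^{2}$)
$j = 4252$ ($j = 4752 - 500 = 4252$)
$\frac{15530 + W{\left(X{\left(7 \right)},V{\left(1,1 \right)} \right)}}{15226 - 21596} + j = \frac{15530 + 7 \left(-2 + 7\right) \left(1 + 7 \left(-2 + 7\right)\right)}{15226 - 21596} + 4252 = \frac{15530 + 7 \cdot 5 \left(1 + 7 \cdot 5\right)}{-6370} + 4252 = \left(15530 + 35 \left(1 + 35\right)\right) \left(- \frac{1}{6370}\right) + 4252 = \left(15530 + 35 \cdot 36\right) \left(- \frac{1}{6370}\right) + 4252 = \left(15530 + 1260\right) \left(- \frac{1}{6370}\right) + 4252 = 16790 \left(- \frac{1}{6370}\right) + 4252 = - \frac{1679}{637} + 4252 = \frac{2706845}{637}$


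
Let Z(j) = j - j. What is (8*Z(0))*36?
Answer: 0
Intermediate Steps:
Z(j) = 0
(8*Z(0))*36 = (8*0)*36 = 0*36 = 0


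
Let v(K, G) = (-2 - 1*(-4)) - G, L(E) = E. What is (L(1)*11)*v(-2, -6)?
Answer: 88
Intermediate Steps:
v(K, G) = 2 - G (v(K, G) = (-2 + 4) - G = 2 - G)
(L(1)*11)*v(-2, -6) = (1*11)*(2 - 1*(-6)) = 11*(2 + 6) = 11*8 = 88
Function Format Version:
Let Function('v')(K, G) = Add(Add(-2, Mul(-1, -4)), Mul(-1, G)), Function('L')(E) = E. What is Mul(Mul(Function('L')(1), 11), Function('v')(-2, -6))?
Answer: 88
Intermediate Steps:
Function('v')(K, G) = Add(2, Mul(-1, G)) (Function('v')(K, G) = Add(Add(-2, 4), Mul(-1, G)) = Add(2, Mul(-1, G)))
Mul(Mul(Function('L')(1), 11), Function('v')(-2, -6)) = Mul(Mul(1, 11), Add(2, Mul(-1, -6))) = Mul(11, Add(2, 6)) = Mul(11, 8) = 88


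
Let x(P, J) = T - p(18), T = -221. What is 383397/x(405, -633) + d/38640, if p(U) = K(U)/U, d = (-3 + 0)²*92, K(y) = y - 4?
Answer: -60384279/34930 ≈ -1728.7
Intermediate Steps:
K(y) = -4 + y
d = 828 (d = (-3)²*92 = 9*92 = 828)
p(U) = (-4 + U)/U
x(P, J) = -1996/9 (x(P, J) = -221 - (-4 + 18)/18 = -221 - 14/18 = -221 - 1*7/9 = -221 - 7/9 = -1996/9)
383397/x(405, -633) + d/38640 = 383397/(-1996/9) + 828/38640 = 383397*(-9/1996) + 828*(1/38640) = -3450573/1996 + 3/140 = -60384279/34930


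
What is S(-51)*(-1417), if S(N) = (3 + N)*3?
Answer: 204048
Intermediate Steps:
S(N) = 9 + 3*N
S(-51)*(-1417) = (9 + 3*(-51))*(-1417) = (9 - 153)*(-1417) = -144*(-1417) = 204048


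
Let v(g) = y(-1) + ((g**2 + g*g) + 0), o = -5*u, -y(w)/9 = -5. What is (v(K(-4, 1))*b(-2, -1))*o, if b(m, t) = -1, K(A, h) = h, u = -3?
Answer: -705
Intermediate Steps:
y(w) = 45 (y(w) = -9*(-5) = 45)
o = 15 (o = -5*(-3) = 15)
v(g) = 45 + 2*g**2 (v(g) = 45 + ((g**2 + g*g) + 0) = 45 + ((g**2 + g**2) + 0) = 45 + (2*g**2 + 0) = 45 + 2*g**2)
(v(K(-4, 1))*b(-2, -1))*o = ((45 + 2*1**2)*(-1))*15 = ((45 + 2*1)*(-1))*15 = ((45 + 2)*(-1))*15 = (47*(-1))*15 = -47*15 = -705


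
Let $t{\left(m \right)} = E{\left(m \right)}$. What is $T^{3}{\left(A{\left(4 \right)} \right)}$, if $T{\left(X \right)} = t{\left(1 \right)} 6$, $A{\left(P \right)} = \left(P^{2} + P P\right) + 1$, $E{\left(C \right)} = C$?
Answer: $216$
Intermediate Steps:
$t{\left(m \right)} = m$
$A{\left(P \right)} = 1 + 2 P^{2}$ ($A{\left(P \right)} = \left(P^{2} + P^{2}\right) + 1 = 2 P^{2} + 1 = 1 + 2 P^{2}$)
$T{\left(X \right)} = 6$ ($T{\left(X \right)} = 1 \cdot 6 = 6$)
$T^{3}{\left(A{\left(4 \right)} \right)} = 6^{3} = 216$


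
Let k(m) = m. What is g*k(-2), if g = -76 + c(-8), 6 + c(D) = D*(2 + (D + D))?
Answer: -60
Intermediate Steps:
c(D) = -6 + D*(2 + 2*D) (c(D) = -6 + D*(2 + (D + D)) = -6 + D*(2 + 2*D))
g = 30 (g = -76 + (-6 + 2*(-8) + 2*(-8)²) = -76 + (-6 - 16 + 2*64) = -76 + (-6 - 16 + 128) = -76 + 106 = 30)
g*k(-2) = 30*(-2) = -60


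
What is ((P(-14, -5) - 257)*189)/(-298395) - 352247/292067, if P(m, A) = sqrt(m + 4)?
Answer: -10102463686/9683481385 - 21*I*sqrt(10)/33155 ≈ -1.0433 - 0.002003*I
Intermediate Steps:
P(m, A) = sqrt(4 + m)
((P(-14, -5) - 257)*189)/(-298395) - 352247/292067 = ((sqrt(4 - 14) - 257)*189)/(-298395) - 352247/292067 = ((sqrt(-10) - 257)*189)*(-1/298395) - 352247*1/292067 = ((I*sqrt(10) - 257)*189)*(-1/298395) - 352247/292067 = ((-257 + I*sqrt(10))*189)*(-1/298395) - 352247/292067 = (-48573 + 189*I*sqrt(10))*(-1/298395) - 352247/292067 = (5397/33155 - 21*I*sqrt(10)/33155) - 352247/292067 = -10102463686/9683481385 - 21*I*sqrt(10)/33155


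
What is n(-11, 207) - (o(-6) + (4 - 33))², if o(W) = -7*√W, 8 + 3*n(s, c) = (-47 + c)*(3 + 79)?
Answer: 11471/3 - 406*I*√6 ≈ 3823.7 - 994.49*I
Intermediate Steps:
n(s, c) = -3862/3 + 82*c/3 (n(s, c) = -8/3 + ((-47 + c)*(3 + 79))/3 = -8/3 + ((-47 + c)*82)/3 = -8/3 + (-3854 + 82*c)/3 = -8/3 + (-3854/3 + 82*c/3) = -3862/3 + 82*c/3)
n(-11, 207) - (o(-6) + (4 - 33))² = (-3862/3 + (82/3)*207) - (-7*I*√6 + (4 - 33))² = (-3862/3 + 5658) - (-7*I*√6 - 29)² = 13112/3 - (-7*I*√6 - 29)² = 13112/3 - (-29 - 7*I*√6)²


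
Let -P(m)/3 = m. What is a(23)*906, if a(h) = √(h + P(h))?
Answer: 906*I*√46 ≈ 6144.8*I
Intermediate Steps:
P(m) = -3*m
a(h) = √2*√(-h) (a(h) = √(h - 3*h) = √(-2*h) = √2*√(-h))
a(23)*906 = (√2*√(-1*23))*906 = (√2*√(-23))*906 = (√2*(I*√23))*906 = (I*√46)*906 = 906*I*√46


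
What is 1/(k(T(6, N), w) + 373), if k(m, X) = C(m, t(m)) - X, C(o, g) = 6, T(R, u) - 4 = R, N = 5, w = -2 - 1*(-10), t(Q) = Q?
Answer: 1/371 ≈ 0.0026954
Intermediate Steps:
w = 8 (w = -2 + 10 = 8)
T(R, u) = 4 + R
k(m, X) = 6 - X
1/(k(T(6, N), w) + 373) = 1/((6 - 1*8) + 373) = 1/((6 - 8) + 373) = 1/(-2 + 373) = 1/371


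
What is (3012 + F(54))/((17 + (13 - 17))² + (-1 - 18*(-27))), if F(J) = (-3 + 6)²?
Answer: 1007/218 ≈ 4.6193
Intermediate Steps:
F(J) = 9 (F(J) = 3² = 9)
(3012 + F(54))/((17 + (13 - 17))² + (-1 - 18*(-27))) = (3012 + 9)/((17 + (13 - 17))² + (-1 - 18*(-27))) = 3021/((17 - 4)² + (-1 + 486)) = 3021/(13² + 485) = 3021/(169 + 485) = 3021/654 = 3021*(1/654) = 1007/218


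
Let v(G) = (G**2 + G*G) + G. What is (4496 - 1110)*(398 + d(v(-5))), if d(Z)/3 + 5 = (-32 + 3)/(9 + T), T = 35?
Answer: 28383145/22 ≈ 1.2901e+6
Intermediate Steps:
v(G) = G + 2*G**2 (v(G) = (G**2 + G**2) + G = 2*G**2 + G = G + 2*G**2)
d(Z) = -747/44 (d(Z) = -15 + 3*((-32 + 3)/(9 + 35)) = -15 + 3*(-29/44) = -15 - 87/44 = -747/44)
(4496 - 1110)*(398 + d(v(-5))) = (4496 - 1110)*(398 - 747/44) = 3386*(16765/44) = 28383145/22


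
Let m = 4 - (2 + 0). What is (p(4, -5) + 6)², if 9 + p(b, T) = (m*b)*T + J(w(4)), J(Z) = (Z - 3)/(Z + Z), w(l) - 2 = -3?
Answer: 1681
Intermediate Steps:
w(l) = -1 (w(l) = 2 - 3 = -1)
m = 2 (m = 4 - 1*2 = 4 - 2 = 2)
J(Z) = (-3 + Z)/(2*Z) (J(Z) = (-3 + Z)/((2*Z)) = (-3 + Z)*(1/(2*Z)) = (-3 + Z)/(2*Z))
p(b, T) = -7 + 2*T*b (p(b, T) = -9 + ((2*b)*T + (½)*(-3 - 1)/(-1)) = -9 + (2*T*b + (½)*(-1)*(-4)) = -9 + (2*T*b + 2) = -9 + (2 + 2*T*b) = -7 + 2*T*b)
(p(4, -5) + 6)² = ((-7 + 2*(-5)*4) + 6)² = ((-7 - 40) + 6)² = (-47 + 6)² = (-41)² = 1681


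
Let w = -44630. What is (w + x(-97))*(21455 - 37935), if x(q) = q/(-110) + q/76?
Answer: 153721360376/209 ≈ 7.3551e+8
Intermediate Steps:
x(q) = 17*q/4180 (x(q) = q*(-1/110) + q*(1/76) = -q/110 + q/76 = 17*q/4180)
(w + x(-97))*(21455 - 37935) = (-44630 + (17/4180)*(-97))*(21455 - 37935) = (-44630 - 1649/4180)*(-16480) = -186555049/4180*(-16480) = 153721360376/209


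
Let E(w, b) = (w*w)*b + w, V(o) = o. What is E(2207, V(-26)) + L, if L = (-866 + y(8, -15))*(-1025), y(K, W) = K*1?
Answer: -125760417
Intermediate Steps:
y(K, W) = K
E(w, b) = w + b*w² (E(w, b) = w²*b + w = b*w² + w = w + b*w²)
L = 879450 (L = (-866 + 8)*(-1025) = -858*(-1025) = 879450)
E(2207, V(-26)) + L = 2207*(1 - 26*2207) + 879450 = 2207*(1 - 57382) + 879450 = 2207*(-57381) + 879450 = -126639867 + 879450 = -125760417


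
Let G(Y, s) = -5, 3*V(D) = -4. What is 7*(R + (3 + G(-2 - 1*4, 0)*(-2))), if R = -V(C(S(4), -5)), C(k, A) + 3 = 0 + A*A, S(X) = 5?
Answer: 301/3 ≈ 100.33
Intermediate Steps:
C(k, A) = -3 + A² (C(k, A) = -3 + (0 + A*A) = -3 + (0 + A²) = -3 + A²)
V(D) = -4/3 (V(D) = (⅓)*(-4) = -4/3)
R = 4/3 (R = -1*(-4/3) = 4/3 ≈ 1.3333)
7*(R + (3 + G(-2 - 1*4, 0)*(-2))) = 7*(4/3 + (3 - 5*(-2))) = 7*(4/3 + (3 + 10)) = 7*(4/3 + 13) = 7*(43/3) = 301/3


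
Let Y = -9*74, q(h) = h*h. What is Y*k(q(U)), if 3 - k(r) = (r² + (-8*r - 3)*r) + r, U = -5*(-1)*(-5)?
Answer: -1821928248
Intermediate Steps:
U = -25 (U = 5*(-5) = -25)
q(h) = h²
Y = -666
k(r) = 3 - r - r² - r*(-3 - 8*r) (k(r) = 3 - ((r² + (-8*r - 3)*r) + r) = 3 - ((r² + (-3 - 8*r)*r) + r) = 3 - ((r² + r*(-3 - 8*r)) + r) = 3 - (r + r² + r*(-3 - 8*r)) = 3 + (-r - r² - r*(-3 - 8*r)) = 3 - r - r² - r*(-3 - 8*r))
Y*k(q(U)) = -666*(3 + 2*(-25)² + 7*((-25)²)²) = -666*(3 + 2*625 + 7*625²) = -666*(3 + 1250 + 7*390625) = -666*(3 + 1250 + 2734375) = -666*2735628 = -1821928248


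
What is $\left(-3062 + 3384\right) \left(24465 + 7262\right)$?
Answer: $10216094$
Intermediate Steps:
$\left(-3062 + 3384\right) \left(24465 + 7262\right) = 322 \cdot 31727 = 10216094$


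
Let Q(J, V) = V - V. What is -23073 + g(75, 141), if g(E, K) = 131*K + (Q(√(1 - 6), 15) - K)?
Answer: -4743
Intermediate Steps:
Q(J, V) = 0
g(E, K) = 130*K (g(E, K) = 131*K + (0 - K) = 131*K - K = 130*K)
-23073 + g(75, 141) = -23073 + 130*141 = -23073 + 18330 = -4743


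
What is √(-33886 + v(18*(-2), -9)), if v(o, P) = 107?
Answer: I*√33779 ≈ 183.79*I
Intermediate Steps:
√(-33886 + v(18*(-2), -9)) = √(-33886 + 107) = √(-33779) = I*√33779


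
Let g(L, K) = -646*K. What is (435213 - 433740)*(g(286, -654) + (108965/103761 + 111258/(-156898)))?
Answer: 4922883400576604/7910541 ≈ 6.2232e+8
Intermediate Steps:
(435213 - 433740)*(g(286, -654) + (108965/103761 + 111258/(-156898))) = (435213 - 433740)*(-646*(-654) + (108965/103761 + 111258/(-156898))) = 1473*(422484 + (108965*(1/103761) + 111258*(-1/156898))) = 1473*(422484 + (108965/103761 - 7947/11207)) = 1473*(422484 + 8093512/23731623) = 1473*(10026239105044/23731623) = 4922883400576604/7910541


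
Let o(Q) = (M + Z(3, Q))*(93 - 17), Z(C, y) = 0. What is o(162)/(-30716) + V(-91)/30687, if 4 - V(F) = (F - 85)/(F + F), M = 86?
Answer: -217183494/1021130383 ≈ -0.21269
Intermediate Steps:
V(F) = 4 - (-85 + F)/(2*F) (V(F) = 4 - (F - 85)/(F + F) = 4 - (-85 + F)/(2*F))
o(Q) = 6536 (o(Q) = (86 + 0)*(93 - 17) = 86*76 = 6536)
o(162)/(-30716) + V(-91)/30687 = 6536/(-30716) + ((½)*(85 + 7*(-91))/(-91))/30687 = 6536*(-1/30716) + ((½)*(-1/91)*(85 - 637))*(1/30687) = -1634/7679 + ((½)*(-1/91)*(-552))*(1/30687) = -1634/7679 + (276/91)*(1/30687) = -1634/7679 + 92/930839 = -217183494/1021130383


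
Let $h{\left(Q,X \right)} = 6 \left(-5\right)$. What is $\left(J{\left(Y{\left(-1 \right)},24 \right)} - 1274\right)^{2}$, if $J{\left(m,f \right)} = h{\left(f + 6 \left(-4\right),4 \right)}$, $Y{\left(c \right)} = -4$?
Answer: $1700416$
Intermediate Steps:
$h{\left(Q,X \right)} = -30$
$J{\left(m,f \right)} = -30$
$\left(J{\left(Y{\left(-1 \right)},24 \right)} - 1274\right)^{2} = \left(-30 - 1274\right)^{2} = \left(-1304\right)^{2} = 1700416$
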